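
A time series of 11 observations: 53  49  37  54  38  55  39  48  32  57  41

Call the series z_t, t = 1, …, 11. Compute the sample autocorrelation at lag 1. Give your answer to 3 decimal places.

Mean z̄ = (53 + 49 + 37 + 54 + 38 + 55 + 39 + 48 + 32 + 57 + 41)/11 = 45.7273
Numerator Σ_{t=1}^{10}(z_t−z̄)(z_{t+1}−z̄) = -529.4380
Denominator Σ(z_t−z̄)² = 742.1818
r_1 = -529.4380 / 742.1818 = -0.713

-0.713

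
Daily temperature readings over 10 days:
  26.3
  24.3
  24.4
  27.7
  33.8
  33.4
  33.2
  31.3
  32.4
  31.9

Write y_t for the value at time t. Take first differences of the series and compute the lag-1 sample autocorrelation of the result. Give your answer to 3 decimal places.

0.189

First differences Δy: -2.0, 0.1, 3.3, 6.1, -0.4, -0.2, -1.9, 1.1, -0.5
Mean of differences = 0.6222
Numerator Σ(Δy_t−Δȳ)(Δy_{t+1}−Δȳ) = 10.2128
Denominator Σ(Δy_t−Δȳ)² = 53.8956
r_1(Δy) = 10.2128 / 53.8956 = 0.189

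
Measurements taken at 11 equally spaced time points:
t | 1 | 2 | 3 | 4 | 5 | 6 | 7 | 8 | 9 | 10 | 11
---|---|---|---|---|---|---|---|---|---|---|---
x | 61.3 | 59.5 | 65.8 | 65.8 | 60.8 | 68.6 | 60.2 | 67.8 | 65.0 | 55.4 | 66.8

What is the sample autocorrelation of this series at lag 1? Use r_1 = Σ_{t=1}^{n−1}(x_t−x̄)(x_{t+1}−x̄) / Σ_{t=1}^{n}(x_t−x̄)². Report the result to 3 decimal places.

Mean x̄ = (61.3 + 59.5 + 65.8 + 65.8 + 60.8 + 68.6 + 60.2 + 67.8 + 65.0 + 55.4 + 66.8)/11 = 63.3636
Numerator Σ_{t=1}^{10}(x_t−x̄)(x_{t+1}−x̄) = -78.9131
Denominator Σ(x_t−x̄)² = 172.6455
r_1 = -78.9131 / 172.6455 = -0.457

-0.457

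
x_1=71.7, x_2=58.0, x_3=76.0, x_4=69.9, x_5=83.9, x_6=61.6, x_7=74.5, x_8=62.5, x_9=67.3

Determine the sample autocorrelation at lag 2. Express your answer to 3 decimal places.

Mean x̄ = (71.7 + 58.0 + 76.0 + 69.9 + 83.9 + 61.6 + 74.5 + 62.5 + 67.3)/9 = 69.4889
Numerator Σ_{t=1}^{7}(x_t−x̄)(x_{t+2}−x̄) = 216.6442
Denominator Σ(x_t−x̄)² = 528.1089
r_2 = 216.6442 / 528.1089 = 0.410

0.410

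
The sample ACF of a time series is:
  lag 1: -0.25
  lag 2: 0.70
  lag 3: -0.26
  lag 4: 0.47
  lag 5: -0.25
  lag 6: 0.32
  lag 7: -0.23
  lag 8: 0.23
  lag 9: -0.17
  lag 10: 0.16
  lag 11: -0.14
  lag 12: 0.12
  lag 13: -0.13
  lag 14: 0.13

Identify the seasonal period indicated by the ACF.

The largest autocorrelation is r_2 = 0.70, with weaker echoes at lags 4 (0.47), 6 (0.32), 8 (0.23) and 10 (0.16); the remaining lags stay at or below 0.13.
The dominant spike at lag 2 indicates a seasonal period of 2.

2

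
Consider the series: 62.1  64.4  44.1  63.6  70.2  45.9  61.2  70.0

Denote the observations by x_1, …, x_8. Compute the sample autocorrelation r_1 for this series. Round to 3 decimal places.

Mean x̄ = (62.1 + 64.4 + 44.1 + 63.6 + 70.2 + 45.9 + 61.2 + 70.0)/8 = 60.1875
Deviations from mean: 1.9125, 4.2125, -16.0875, 3.4125, 10.0125, -14.2875, 1.0125, 9.8125
Numerator Σ_{t=1}^{7}(x_t−x̄)(x_{t+1}−x̄) = -228.0277
Denominator Σ(x_t−x̄)² = 693.5488
r_1 = -228.0277 / 693.5488 = -0.329

-0.329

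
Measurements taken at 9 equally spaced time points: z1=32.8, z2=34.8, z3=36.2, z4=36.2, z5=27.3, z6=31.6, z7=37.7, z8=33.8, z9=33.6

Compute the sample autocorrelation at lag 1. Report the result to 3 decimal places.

Mean z̄ = (32.8 + 34.8 + 36.2 + 36.2 + 27.3 + 31.6 + 37.7 + 33.8 + 33.6)/9 = 33.7778
Numerator Σ_{t=1}^{8}(z_t−z̄)(z_{t+1}−z̄) = -2.6983
Denominator Σ(z_t−z̄)² = 75.8556
r_1 = -2.6983 / 75.8556 = -0.036

-0.036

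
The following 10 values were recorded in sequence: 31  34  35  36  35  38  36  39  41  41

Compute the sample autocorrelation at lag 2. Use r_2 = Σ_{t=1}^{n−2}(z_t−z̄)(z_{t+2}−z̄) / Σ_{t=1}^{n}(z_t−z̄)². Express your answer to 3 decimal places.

Mean z̄ = (31 + 34 + 35 + 36 + 35 + 38 + 36 + 39 + 41 + 41)/10 = 36.6000
Numerator Σ_{t=1}^{8}(z_t−z̄)(z_{t+2}−z̄) = 24.4800
Denominator Σ(z_t−z̄)² = 90.4000
r_2 = 24.4800 / 90.4000 = 0.271

0.271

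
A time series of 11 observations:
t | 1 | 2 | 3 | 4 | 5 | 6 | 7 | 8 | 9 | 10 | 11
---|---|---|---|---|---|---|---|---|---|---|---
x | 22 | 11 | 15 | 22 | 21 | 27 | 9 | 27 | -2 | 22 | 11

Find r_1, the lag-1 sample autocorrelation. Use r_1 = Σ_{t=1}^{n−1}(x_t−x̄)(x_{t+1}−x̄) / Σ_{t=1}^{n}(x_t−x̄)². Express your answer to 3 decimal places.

-0.560

Mean x̄ = (22 + 11 + 15 + 22 + 21 + 27 + 9 + 27 − 2 + 22 + 11)/11 = 16.8182
Numerator Σ_{t=1}^{10}(x_t−x̄)(x_{t+1}−x̄) = -443.2149
Denominator Σ(x_t−x̄)² = 791.6364
r_1 = -443.2149 / 791.6364 = -0.560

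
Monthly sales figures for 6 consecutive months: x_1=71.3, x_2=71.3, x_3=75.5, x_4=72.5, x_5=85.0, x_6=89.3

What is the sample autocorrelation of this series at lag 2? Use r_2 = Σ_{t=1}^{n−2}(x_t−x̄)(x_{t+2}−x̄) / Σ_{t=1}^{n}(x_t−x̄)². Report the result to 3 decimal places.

-0.102

Mean x̄ = (71.3 + 71.3 + 75.5 + 72.5 + 85.0 + 89.3)/6 = 77.4833
Deviations from mean: -6.1833, -6.1833, -1.9833, -4.9833, 7.5167, 11.8167
Σ(x_t−x̄)(x_{t+2}−x̄) = (12.2636) + (30.8136) + (-14.9081) + (-58.8864) = -30.7172
Denominator Σ(x_t−x̄)² = 301.3683
r_2 = -30.7172 / 301.3683 = -0.102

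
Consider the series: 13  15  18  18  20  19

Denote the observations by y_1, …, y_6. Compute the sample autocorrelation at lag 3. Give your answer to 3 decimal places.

Mean ȳ = (13 + 15 + 18 + 18 + 20 + 19)/6 = 17.1667
Deviations from mean: -4.1667, -2.1667, 0.8333, 0.8333, 2.8333, 1.8333
Numerator Σ_{t=1}^{3}(y_t−ȳ)(y_{t+3}−ȳ) = -8.0833
Denominator Σ(y_t−ȳ)² = 34.8333
r_3 = -8.0833 / 34.8333 = -0.232

-0.232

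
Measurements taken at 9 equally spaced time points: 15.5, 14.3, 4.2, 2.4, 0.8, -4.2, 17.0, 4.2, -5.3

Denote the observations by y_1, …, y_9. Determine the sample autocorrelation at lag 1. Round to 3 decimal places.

Mean ȳ = (15.5 + 14.3 + 4.2 + 2.4 + 0.8 − 4.2 + 17.0 + 4.2 − 5.3)/9 = 5.4333
Numerator Σ_{t=1}^{8}(y_t−ȳ)(y_{t+1}−ȳ) = 28.2989
Denominator Σ(y_t−ȳ)² = 555.4600
r_1 = 28.2989 / 555.4600 = 0.051

0.051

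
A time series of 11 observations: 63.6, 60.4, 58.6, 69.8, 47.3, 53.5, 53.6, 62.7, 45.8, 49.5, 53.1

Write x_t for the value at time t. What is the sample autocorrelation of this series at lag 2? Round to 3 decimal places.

0.068

Mean x̄ = (63.6 + 60.4 + 58.6 + 69.8 + 47.3 + 53.5 + 53.6 + 62.7 + 45.8 + 49.5 + 53.1)/11 = 56.1727
Numerator Σ_{t=1}^{9}(x_t−x̄)(x_{t+2}−x̄) = 38.0612
Denominator Σ(x_t−x̄)² = 561.2818
r_2 = 38.0612 / 561.2818 = 0.068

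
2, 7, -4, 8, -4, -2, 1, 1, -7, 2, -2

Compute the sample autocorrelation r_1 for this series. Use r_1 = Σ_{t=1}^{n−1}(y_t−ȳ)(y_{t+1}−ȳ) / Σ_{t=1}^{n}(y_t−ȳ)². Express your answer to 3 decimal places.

Mean ȳ = (2 + 7 − 4 + 8 − 4 − 2 + 1 + 1 − 7 + 2 − 2)/11 = 0.1818
Numerator Σ_{t=1}^{10}(y_t−ȳ)(y_{t+1}−ȳ) = -96.3967
Denominator Σ(y_t−ȳ)² = 211.6364
r_1 = -96.3967 / 211.6364 = -0.455

-0.455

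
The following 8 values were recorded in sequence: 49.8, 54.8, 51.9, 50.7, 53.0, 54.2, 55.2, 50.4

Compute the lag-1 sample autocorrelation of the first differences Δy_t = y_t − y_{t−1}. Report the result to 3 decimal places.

-0.224

First differences Δy: 5.0, -2.9, -1.2, 2.3, 1.2, 1.0, -4.8
Mean of differences = 0.0857
Numerator Σ(Δy_t−Δȳ)(Δy_{t+1}−Δȳ) = -14.6616
Denominator Σ(Δy_t−Δȳ)² = 65.5686
r_1(Δy) = -14.6616 / 65.5686 = -0.224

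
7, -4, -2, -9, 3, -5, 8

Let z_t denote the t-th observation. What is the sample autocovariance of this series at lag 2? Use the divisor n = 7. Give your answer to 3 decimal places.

11.793

Mean z̄ = (7 − 4 − 2 − 9 + 3 − 5 + 8)/7 = -0.2857
Σ_{t=1}^{5}(z_t−z̄)(z_{t+2}−z̄) = 82.5510
γ_2 = 82.5510 / 7 = 11.793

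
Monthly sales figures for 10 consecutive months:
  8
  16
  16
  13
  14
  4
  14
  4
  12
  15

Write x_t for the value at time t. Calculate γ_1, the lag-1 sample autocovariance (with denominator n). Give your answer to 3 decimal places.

-4.336

Mean x̄ = (8 + 16 + 16 + 13 + 14 + 4 + 14 + 4 + 12 + 15)/10 = 11.6000
Σ_{t=1}^{9}(x_t−x̄)(x_{t+1}−x̄) = -43.3600
γ_1 = -43.3600 / 10 = -4.336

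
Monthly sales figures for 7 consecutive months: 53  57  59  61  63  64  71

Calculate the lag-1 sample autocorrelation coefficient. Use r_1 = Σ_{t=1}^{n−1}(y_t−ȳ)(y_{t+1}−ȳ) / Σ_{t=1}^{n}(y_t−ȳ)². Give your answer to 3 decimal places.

Mean ȳ = (53 + 57 + 59 + 61 + 63 + 64 + 71)/7 = 61.1429
Deviations from mean: -8.1429, -4.1429, -2.1429, -0.1429, 1.8571, 2.8571, 9.8571
Numerator Σ_{t=1}^{6}(y_t−ȳ)(y_{t+1}−ȳ) = 76.1224
Denominator Σ(y_t−ȳ)² = 196.8571
r_1 = 76.1224 / 196.8571 = 0.387

0.387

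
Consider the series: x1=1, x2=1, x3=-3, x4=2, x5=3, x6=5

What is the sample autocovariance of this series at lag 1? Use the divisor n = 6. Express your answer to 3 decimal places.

1.042

Mean x̄ = (1 + 1 − 3 + 2 + 3 + 5)/6 = 1.5000
Deviations: -0.5000, -0.5000, -4.5000, 0.5000, 1.5000, 3.5000
Σ_{t=1}^{5}(x_t−x̄)(x_{t+1}−x̄) = 6.2500
γ_1 = 6.2500 / 6 = 1.042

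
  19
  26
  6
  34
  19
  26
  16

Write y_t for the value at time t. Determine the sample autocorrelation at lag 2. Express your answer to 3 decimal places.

0.418

Mean ȳ = (19 + 26 + 6 + 34 + 19 + 26 + 16)/7 = 20.8571
Deviations from mean: -1.8571, 5.1429, -14.8571, 13.1429, -1.8571, 5.1429, -4.8571
Σ(y_t−ȳ)(y_{t+2}−ȳ) = (27.5918) + (67.5918) + (27.5918) + (67.5918) + (9.0204) = 199.3878
Denominator Σ(y_t−ȳ)² = 476.8571
r_2 = 199.3878 / 476.8571 = 0.418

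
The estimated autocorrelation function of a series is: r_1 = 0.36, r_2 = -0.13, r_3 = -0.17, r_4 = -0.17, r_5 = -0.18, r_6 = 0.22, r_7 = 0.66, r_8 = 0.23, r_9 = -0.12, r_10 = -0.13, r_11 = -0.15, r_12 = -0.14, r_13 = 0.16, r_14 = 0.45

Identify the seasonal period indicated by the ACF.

7

The largest autocorrelation is r_7 = 0.66, with a weaker echo at lag 14 (0.45); the remaining lags stay at or below 0.36.
The dominant spike at lag 7 indicates a seasonal period of 7.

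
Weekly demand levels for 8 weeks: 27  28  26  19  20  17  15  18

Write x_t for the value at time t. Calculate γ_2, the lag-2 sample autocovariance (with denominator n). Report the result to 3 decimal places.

Mean x̄ = (27 + 28 + 26 + 19 + 20 + 17 + 15 + 18)/8 = 21.2500
Σ_{t=1}^{6}(x_t−x̄)(x_{t+2}−x̄) = 37.3750
γ_2 = 37.3750 / 8 = 4.672

4.672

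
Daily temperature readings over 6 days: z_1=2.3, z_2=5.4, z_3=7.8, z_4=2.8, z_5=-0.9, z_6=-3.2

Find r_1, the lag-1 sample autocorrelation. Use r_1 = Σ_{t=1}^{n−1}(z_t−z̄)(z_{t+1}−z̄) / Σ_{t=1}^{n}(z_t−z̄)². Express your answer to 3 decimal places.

0.439

Mean z̄ = (2.3 + 5.4 + 7.8 + 2.8 − 0.9 − 3.2)/6 = 2.3667
Numerator Σ_{t=1}^{5}(z_t−z̄)(z_{t+1}−z̄) = 35.4022
Denominator Σ(z_t−z̄)² = 80.5733
r_1 = 35.4022 / 80.5733 = 0.439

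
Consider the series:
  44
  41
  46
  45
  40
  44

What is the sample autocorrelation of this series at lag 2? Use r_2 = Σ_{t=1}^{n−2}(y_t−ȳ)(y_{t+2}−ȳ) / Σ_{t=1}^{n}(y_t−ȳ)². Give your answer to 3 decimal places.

-0.362

Mean ȳ = (44 + 41 + 46 + 45 + 40 + 44)/6 = 43.3333
Σ(y_t−ȳ)(y_{t+2}−ȳ) = (1.7778) + (-3.8889) + (-8.8889) + (1.1111) = -9.8889
Denominator Σ(y_t−ȳ)² = 27.3333
r_2 = -9.8889 / 27.3333 = -0.362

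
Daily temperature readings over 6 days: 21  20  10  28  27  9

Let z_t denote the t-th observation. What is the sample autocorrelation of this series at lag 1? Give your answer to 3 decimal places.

Mean z̄ = (21 + 20 + 10 + 28 + 27 + 9)/6 = 19.1667
Σ(z_t−z̄)(z_{t+1}−z̄) = (1.5278) + (-7.6389) + (-80.9722) + (69.1944) + (-79.6389) = -97.5278
Denominator Σ(z_t−z̄)² = 330.8333
r_1 = -97.5278 / 330.8333 = -0.295

-0.295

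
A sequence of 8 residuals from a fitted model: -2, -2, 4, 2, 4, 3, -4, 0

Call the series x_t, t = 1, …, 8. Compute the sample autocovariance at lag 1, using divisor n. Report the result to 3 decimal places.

Mean x̄ = (-2 − 2 + 4 + 2 + 4 + 3 − 4 + 0)/8 = 0.6250
Σ_{t=1}^{7}(x_t−x̄)(x_{t+1}−x̄) = 7.2344
γ_1 = 7.2344 / 8 = 0.904

0.904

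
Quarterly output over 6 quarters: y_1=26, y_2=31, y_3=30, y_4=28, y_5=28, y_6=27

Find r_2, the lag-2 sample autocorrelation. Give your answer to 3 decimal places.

-0.282

Mean ȳ = (26 + 31 + 30 + 28 + 28 + 27)/6 = 28.3333
Numerator Σ_{t=1}^{4}(y_t−ȳ)(y_{t+2}−ȳ) = -4.8889
Denominator Σ(y_t−ȳ)² = 17.3333
r_2 = -4.8889 / 17.3333 = -0.282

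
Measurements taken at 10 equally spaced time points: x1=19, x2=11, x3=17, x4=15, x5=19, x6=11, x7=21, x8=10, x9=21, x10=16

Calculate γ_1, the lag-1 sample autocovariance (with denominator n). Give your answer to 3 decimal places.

-12.400

Mean x̄ = (19 + 11 + 17 + 15 + 19 + 11 + 21 + 10 + 21 + 16)/10 = 16.0000
Σ_{t=1}^{9}(x_t−x̄)(x_{t+1}−x̄) = -124.0000
γ_1 = -124.0000 / 10 = -12.400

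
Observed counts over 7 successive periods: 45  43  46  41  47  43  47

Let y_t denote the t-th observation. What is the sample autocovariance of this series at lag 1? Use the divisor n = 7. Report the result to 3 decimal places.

-3.475

Mean ȳ = (45 + 43 + 46 + 41 + 47 + 43 + 47)/7 = 44.5714
Deviations: 0.4286, -1.5714, 1.4286, -3.5714, 2.4286, -1.5714, 2.4286
Σ_{t=1}^{6}(y_t−ȳ)(y_{t+1}−ȳ) = -24.3265
γ_1 = -24.3265 / 7 = -3.475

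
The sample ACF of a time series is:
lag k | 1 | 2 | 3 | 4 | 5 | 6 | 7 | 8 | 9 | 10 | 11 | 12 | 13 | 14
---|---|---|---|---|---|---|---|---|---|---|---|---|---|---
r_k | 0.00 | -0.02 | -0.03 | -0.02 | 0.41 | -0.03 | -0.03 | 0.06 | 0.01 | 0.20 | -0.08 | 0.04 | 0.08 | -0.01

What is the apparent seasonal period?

5

The largest autocorrelation is r_5 = 0.41, with a weaker echo at lag 10 (0.20); the remaining lags stay at or below 0.08.
The dominant spike at lag 5 indicates a seasonal period of 5.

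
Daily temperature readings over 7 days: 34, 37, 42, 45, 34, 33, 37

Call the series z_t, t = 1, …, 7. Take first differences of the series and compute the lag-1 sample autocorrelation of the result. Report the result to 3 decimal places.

First differences Δz: 3, 5, 3, -11, -1, 4
Mean of differences = 0.5000
Numerator Σ(Δz_t−Δz̄)(Δz_{t+1}−Δz̄) = 5.7500
Denominator Σ(Δz_t−Δz̄)² = 179.5000
r_1(Δz) = 5.7500 / 179.5000 = 0.032

0.032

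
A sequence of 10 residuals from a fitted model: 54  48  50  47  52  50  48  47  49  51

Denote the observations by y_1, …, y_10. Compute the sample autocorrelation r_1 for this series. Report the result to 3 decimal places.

Mean ȳ = (54 + 48 + 50 + 47 + 52 + 50 + 48 + 47 + 49 + 51)/10 = 49.6000
Numerator Σ_{t=1}^{9}(y_t−ȳ)(y_{t+1}−ȳ) = -9.7600
Denominator Σ(y_t−ȳ)² = 46.4000
r_1 = -9.7600 / 46.4000 = -0.210

-0.210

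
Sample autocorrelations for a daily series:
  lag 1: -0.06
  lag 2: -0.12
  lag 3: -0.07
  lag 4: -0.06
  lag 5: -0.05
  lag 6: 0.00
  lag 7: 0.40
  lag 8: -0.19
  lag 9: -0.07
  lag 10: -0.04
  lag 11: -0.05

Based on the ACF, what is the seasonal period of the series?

The largest autocorrelation is r_7 = 0.40; the remaining lags stay at or below 0.00.
The dominant spike at lag 7 indicates a seasonal period of 7.

7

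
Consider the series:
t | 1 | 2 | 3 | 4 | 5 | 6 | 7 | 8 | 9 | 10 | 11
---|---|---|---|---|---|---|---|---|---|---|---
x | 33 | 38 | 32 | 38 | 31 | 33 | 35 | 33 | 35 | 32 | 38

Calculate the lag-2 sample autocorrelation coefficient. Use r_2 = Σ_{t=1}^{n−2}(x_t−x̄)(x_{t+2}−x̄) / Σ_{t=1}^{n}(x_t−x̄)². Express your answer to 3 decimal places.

Mean x̄ = (33 + 38 + 32 + 38 + 31 + 33 + 35 + 33 + 35 + 32 + 38)/11 = 34.3636
Numerator Σ_{t=1}^{9}(x_t−x̄)(x_{t+2}−x̄) = 25.0992
Denominator Σ(x_t−x̄)² = 68.5455
r_2 = 25.0992 / 68.5455 = 0.366

0.366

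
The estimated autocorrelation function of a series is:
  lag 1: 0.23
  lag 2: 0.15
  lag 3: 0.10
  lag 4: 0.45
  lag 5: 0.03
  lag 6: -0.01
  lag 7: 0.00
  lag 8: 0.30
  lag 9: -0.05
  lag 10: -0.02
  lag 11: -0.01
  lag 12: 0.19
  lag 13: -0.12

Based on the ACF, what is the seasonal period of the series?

4

The largest autocorrelation is r_4 = 0.45, with a weaker echo at lag 8 (0.30); the remaining lags stay at or below 0.23. The elevated value at lag 1 (0.23), dropping to 0.15 at lag 2, reflects decaying short-term dependence rather than seasonality.
The dominant spike at lag 4 indicates a seasonal period of 4.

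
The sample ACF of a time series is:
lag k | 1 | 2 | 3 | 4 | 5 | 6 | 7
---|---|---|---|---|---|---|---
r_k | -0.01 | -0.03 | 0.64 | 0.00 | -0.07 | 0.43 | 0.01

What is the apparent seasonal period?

The largest autocorrelation is r_3 = 0.64, with a weaker echo at lag 6 (0.43); the remaining lags stay at or below 0.01.
The dominant spike at lag 3 indicates a seasonal period of 3.

3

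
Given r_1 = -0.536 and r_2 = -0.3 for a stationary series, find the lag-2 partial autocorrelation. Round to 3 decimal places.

φ_{22} = (r_2 − r_1²) / (1 − r_1²)
r_1² = (-0.536)² = 0.287296
Numerator = -0.3 − 0.2873 = -0.5873; denominator = 1 − 0.2873 = 0.7127
φ_{22} = -0.5873 / 0.7127 = -0.824

-0.824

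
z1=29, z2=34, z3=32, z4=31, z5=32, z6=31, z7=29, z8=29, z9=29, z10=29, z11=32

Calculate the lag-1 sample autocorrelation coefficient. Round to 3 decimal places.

Mean z̄ = (29 + 34 + 32 + 31 + 32 + 31 + 29 + 29 + 29 + 29 + 32)/11 = 30.6364
Numerator Σ_{t=1}^{10}(z_t−z̄)(z_{t+1}−z̄) = 5.7769
Denominator Σ(z_t−z̄)² = 30.5455
r_1 = 5.7769 / 30.5455 = 0.189

0.189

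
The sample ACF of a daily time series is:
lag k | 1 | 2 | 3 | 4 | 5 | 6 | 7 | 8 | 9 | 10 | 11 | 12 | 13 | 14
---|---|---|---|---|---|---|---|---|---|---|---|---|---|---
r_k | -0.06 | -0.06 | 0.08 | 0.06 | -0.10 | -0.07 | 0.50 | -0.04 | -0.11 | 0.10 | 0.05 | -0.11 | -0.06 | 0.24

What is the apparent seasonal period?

7

The largest autocorrelation is r_7 = 0.50, with a weaker echo at lag 14 (0.24); the remaining lags stay at or below 0.10.
The dominant spike at lag 7 indicates a seasonal period of 7.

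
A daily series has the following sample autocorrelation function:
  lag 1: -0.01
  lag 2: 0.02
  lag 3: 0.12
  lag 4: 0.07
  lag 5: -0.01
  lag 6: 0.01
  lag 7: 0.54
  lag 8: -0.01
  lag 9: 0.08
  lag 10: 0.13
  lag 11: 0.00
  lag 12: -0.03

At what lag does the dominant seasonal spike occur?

The largest autocorrelation is r_7 = 0.54; the remaining lags stay at or below 0.13.
The dominant spike at lag 7 indicates a seasonal period of 7.

7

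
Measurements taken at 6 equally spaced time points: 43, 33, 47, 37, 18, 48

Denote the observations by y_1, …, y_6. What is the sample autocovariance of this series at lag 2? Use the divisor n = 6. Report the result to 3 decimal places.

-22.926

Mean ȳ = (43 + 33 + 47 + 37 + 18 + 48)/6 = 37.6667
Σ_{t=1}^{4}(y_t−ȳ)(y_{t+2}−ȳ) = -137.5556
γ_2 = -137.5556 / 6 = -22.926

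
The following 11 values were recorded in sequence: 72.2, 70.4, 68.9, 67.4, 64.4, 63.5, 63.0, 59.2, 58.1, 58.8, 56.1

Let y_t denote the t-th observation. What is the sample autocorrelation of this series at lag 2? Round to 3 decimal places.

0.483

Mean ȳ = (72.2 + 70.4 + 68.9 + 67.4 + 64.4 + 63.5 + 63.0 + 59.2 + 58.1 + 58.8 + 56.1)/11 = 63.8182
Numerator Σ_{t=1}^{9}(y_t−ȳ)(y_{t+2}−ȳ) = 140.9675
Denominator Σ(y_t−ȳ)² = 292.1164
r_2 = 140.9675 / 292.1164 = 0.483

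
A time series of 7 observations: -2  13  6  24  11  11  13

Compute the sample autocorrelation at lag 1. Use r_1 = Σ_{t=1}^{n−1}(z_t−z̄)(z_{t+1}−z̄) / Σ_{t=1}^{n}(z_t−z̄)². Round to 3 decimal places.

-0.269

Mean z̄ = (-2 + 13 + 6 + 24 + 11 + 11 + 13)/7 = 10.8571
Σ(z_t−z̄)(z_{t+1}−z̄) = (-27.5510) + (-10.4082) + (-63.8367) + (1.8776) + (0.0204) + (0.3061) = -99.5918
Denominator Σ(z_t−z̄)² = 370.8571
r_1 = -99.5918 / 370.8571 = -0.269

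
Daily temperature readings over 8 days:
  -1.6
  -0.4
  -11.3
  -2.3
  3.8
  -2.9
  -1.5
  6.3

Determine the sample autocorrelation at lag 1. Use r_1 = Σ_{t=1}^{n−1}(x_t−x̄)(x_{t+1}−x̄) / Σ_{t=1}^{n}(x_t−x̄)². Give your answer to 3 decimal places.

Mean x̄ = (-1.6 − 0.4 − 11.3 − 2.3 + 3.8 − 2.9 − 1.5 + 6.3)/8 = -1.2375
Σ(x_t−x̄)(x_{t+1}−x̄) = (-0.3036) + (-8.4273) + (10.6914) + (-5.3523) + (-8.3748) + (0.4364) + (-1.9786) = -13.3089
Denominator Σ(x_t−x̄)² = 188.2388
r_1 = -13.3089 / 188.2388 = -0.071

-0.071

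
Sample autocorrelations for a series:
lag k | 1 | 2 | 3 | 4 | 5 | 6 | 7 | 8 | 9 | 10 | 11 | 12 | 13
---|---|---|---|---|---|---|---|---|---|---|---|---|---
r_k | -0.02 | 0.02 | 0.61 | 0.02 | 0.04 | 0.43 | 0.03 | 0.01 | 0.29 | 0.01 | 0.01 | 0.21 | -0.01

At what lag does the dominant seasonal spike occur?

3

The largest autocorrelation is r_3 = 0.61, with weaker echoes at lags 6 (0.43), 9 (0.29) and 12 (0.21); the remaining lags stay at or below 0.04.
The dominant spike at lag 3 indicates a seasonal period of 3.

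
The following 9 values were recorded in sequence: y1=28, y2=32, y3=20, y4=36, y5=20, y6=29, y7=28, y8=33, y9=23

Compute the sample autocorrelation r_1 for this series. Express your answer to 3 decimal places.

-0.746

Mean ȳ = (28 + 32 + 20 + 36 + 20 + 29 + 28 + 33 + 23)/9 = 27.6667
Numerator Σ_{t=1}^{8}(y_t−ȳ)(y_{t+1}−ȳ) = -192.4444
Denominator Σ(y_t−ȳ)² = 258.0000
r_1 = -192.4444 / 258.0000 = -0.746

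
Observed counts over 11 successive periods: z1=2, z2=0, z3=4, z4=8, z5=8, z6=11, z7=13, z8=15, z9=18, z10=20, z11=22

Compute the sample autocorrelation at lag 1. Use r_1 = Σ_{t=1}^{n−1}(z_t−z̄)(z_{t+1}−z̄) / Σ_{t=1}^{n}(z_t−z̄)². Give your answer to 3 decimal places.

0.748

Mean z̄ = (2 + 0 + 4 + 8 + 8 + 11 + 13 + 15 + 18 + 20 + 22)/11 = 11.0000
Numerator Σ_{t=1}^{10}(z_t−z̄)(z_{t+1}−z̄) = 404.0000
Denominator Σ(z_t−z̄)² = 540.0000
r_1 = 404.0000 / 540.0000 = 0.748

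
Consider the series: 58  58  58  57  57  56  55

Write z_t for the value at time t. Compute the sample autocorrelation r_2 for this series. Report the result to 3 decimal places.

0.125

Mean z̄ = (58 + 58 + 58 + 57 + 57 + 56 + 55)/7 = 57.0000
Numerator Σ_{t=1}^{5}(z_t−z̄)(z_{t+2}−z̄) = 1.0000
Denominator Σ(z_t−z̄)² = 8.0000
r_2 = 1.0000 / 8.0000 = 0.125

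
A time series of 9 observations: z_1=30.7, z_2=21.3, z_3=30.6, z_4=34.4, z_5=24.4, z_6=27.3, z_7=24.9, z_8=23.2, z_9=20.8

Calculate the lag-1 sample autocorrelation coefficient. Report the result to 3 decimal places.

-0.035

Mean z̄ = (30.7 + 21.3 + 30.6 + 34.4 + 24.4 + 27.3 + 24.9 + 23.2 + 20.8)/9 = 26.4000
Numerator Σ_{t=1}^{8}(z_t−z̄)(z_{t+1}−z̄) = -6.1800
Denominator Σ(z_t−z̄)² = 174.8000
r_1 = -6.1800 / 174.8000 = -0.035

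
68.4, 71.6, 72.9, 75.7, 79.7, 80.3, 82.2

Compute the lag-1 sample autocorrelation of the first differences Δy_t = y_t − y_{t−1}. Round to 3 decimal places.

-0.345

First differences Δy: 3.2, 1.3, 2.8, 4.0, 0.6, 1.9
Mean of differences = 2.3000
Numerator Σ(Δy_t−Δȳ)(Δy_{t+1}−Δȳ) = -2.7600
Denominator Σ(Δy_t−Δȳ)² = 8.0000
r_1(Δy) = -2.7600 / 8.0000 = -0.345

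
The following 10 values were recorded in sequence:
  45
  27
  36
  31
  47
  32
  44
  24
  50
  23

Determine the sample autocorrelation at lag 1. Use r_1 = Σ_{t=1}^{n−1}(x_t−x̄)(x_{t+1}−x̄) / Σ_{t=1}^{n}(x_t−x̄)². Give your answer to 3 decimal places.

-0.733

Mean x̄ = (45 + 27 + 36 + 31 + 47 + 32 + 44 + 24 + 50 + 23)/10 = 35.9000
Numerator Σ_{t=1}^{9}(x_t−x̄)(x_{t+1}−x̄) = -657.7100
Denominator Σ(x_t−x̄)² = 896.9000
r_1 = -657.7100 / 896.9000 = -0.733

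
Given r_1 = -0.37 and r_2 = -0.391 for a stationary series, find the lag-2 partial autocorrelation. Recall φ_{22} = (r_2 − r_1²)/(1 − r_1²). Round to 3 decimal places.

φ_{22} = (r_2 − r_1²) / (1 − r_1²)
r_1² = (-0.37)² = 0.1369
Numerator = -0.391 − 0.1369 = -0.5279; denominator = 1 − 0.1369 = 0.8631
φ_{22} = -0.5279 / 0.8631 = -0.612

-0.612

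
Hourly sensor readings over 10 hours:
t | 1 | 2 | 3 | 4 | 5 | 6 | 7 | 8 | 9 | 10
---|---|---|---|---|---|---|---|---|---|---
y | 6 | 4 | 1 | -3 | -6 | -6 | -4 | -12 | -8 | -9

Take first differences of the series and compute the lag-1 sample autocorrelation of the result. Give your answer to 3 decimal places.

First differences Δy: -2, -3, -4, -3, 0, 2, -8, 4, -1
Mean of differences = -1.6667
Numerator Σ(Δy_t−Δȳ)(Δy_{t+1}−Δȳ) = -44.7778
Denominator Σ(Δy_t−Δȳ)² = 98.0000
r_1(Δy) = -44.7778 / 98.0000 = -0.457

-0.457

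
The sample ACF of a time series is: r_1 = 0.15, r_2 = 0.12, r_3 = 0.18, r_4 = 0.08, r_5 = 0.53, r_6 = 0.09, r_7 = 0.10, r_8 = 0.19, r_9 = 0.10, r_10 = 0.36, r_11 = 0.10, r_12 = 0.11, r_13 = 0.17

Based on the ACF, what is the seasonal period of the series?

The largest autocorrelation is r_5 = 0.53, with a weaker echo at lag 10 (0.36); the remaining lags stay at or below 0.19.
The dominant spike at lag 5 indicates a seasonal period of 5.

5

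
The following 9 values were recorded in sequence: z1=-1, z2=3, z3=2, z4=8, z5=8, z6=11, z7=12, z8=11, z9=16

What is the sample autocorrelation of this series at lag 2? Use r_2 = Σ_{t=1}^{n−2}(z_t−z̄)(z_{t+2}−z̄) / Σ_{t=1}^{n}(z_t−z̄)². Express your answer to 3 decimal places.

0.397

Mean z̄ = (-1 + 3 + 2 + 8 + 8 + 11 + 12 + 11 + 16)/9 = 7.7778
Σ(z_t−z̄)(z_{t+2}−z̄) = (50.7160) + (-1.0617) + (-1.2840) + (0.7160) + (0.9383) + (10.3827) + (34.7160) = 95.1235
Denominator Σ(z_t−z̄)² = 239.5556
r_2 = 95.1235 / 239.5556 = 0.397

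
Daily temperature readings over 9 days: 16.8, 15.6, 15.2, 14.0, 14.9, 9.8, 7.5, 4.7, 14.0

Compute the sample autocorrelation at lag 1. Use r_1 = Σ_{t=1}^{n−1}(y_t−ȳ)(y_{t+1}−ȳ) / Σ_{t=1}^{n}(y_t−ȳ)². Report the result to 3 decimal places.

Mean ȳ = (16.8 + 15.6 + 15.2 + 14.0 + 14.9 + 9.8 + 7.5 + 4.7 + 14.0)/9 = 12.5000
Numerator Σ_{t=1}^{8}(y_t−ȳ)(y_{t+1}−ȳ) = 63.6700
Denominator Σ(y_t−ȳ)² = 138.7800
r_1 = 63.6700 / 138.7800 = 0.459

0.459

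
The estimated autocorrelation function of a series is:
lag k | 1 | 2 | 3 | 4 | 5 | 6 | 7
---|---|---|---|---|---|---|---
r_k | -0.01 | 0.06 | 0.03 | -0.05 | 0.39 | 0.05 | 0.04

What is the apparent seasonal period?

The largest autocorrelation is r_5 = 0.39; the remaining lags stay at or below 0.06.
The dominant spike at lag 5 indicates a seasonal period of 5.

5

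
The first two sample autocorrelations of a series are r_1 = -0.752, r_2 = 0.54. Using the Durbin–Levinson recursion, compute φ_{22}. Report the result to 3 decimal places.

φ_{22} = (r_2 − r_1²) / (1 − r_1²)
r_1² = (-0.752)² = 0.565504
Numerator = 0.54 − 0.5655 = -0.0255; denominator = 1 − 0.5655 = 0.4345
φ_{22} = -0.0255 / 0.4345 = -0.059

-0.059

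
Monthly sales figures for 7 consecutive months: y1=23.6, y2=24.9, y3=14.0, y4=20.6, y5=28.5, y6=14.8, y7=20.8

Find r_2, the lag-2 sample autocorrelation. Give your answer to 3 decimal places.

Mean ȳ = (23.6 + 24.9 + 14.0 + 20.6 + 28.5 + 14.8 + 20.8)/7 = 21.0286
Deviations from mean: 2.5714, 3.8714, -7.0286, -0.4286, 7.4714, -6.2286, -0.2286
Numerator Σ_{t=1}^{5}(y_t−ȳ)(y_{t+2}−ȳ) = -71.2845
Denominator Σ(y_t−ȳ)² = 165.8543
r_2 = -71.2845 / 165.8543 = -0.430

-0.430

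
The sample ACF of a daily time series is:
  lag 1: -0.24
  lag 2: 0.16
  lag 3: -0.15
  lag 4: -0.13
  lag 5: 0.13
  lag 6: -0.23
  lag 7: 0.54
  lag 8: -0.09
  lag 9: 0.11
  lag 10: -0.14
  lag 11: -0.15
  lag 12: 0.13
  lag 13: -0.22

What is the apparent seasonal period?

7

The largest autocorrelation is r_7 = 0.54; the remaining lags stay at or below 0.16.
The dominant spike at lag 7 indicates a seasonal period of 7.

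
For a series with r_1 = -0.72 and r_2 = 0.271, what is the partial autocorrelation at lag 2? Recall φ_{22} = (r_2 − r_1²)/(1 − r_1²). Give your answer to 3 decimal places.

φ_{22} = (r_2 − r_1²) / (1 − r_1²)
r_1² = (-0.72)² = 0.5184
Numerator = 0.271 − 0.5184 = -0.2474; denominator = 1 − 0.5184 = 0.4816
φ_{22} = -0.2474 / 0.4816 = -0.514

-0.514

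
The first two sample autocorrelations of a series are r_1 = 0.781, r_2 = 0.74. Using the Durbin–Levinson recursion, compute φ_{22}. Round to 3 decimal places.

0.333

φ_{22} = (r_2 − r_1²) / (1 − r_1²)
r_1² = (0.781)² = 0.609961
Numerator = 0.74 − 0.6100 = 0.1300; denominator = 1 − 0.6100 = 0.3900
φ_{22} = 0.1300 / 0.3900 = 0.333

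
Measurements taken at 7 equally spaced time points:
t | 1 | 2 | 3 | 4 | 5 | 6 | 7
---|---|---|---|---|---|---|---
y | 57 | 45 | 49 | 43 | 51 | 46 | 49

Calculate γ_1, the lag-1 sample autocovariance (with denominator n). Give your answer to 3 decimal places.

-7.843

Mean ȳ = (57 + 45 + 49 + 43 + 51 + 46 + 49)/7 = 48.5714
Σ_{t=1}^{6}(y_t−ȳ)(y_{t+1}−ȳ) = -54.8980
γ_1 = -54.8980 / 7 = -7.843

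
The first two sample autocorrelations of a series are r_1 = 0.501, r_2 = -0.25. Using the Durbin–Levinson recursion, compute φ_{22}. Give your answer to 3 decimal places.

-0.669

φ_{22} = (r_2 − r_1²) / (1 − r_1²)
r_1² = (0.501)² = 0.251001
Numerator = -0.25 − 0.2510 = -0.5010; denominator = 1 − 0.2510 = 0.7490
φ_{22} = -0.5010 / 0.7490 = -0.669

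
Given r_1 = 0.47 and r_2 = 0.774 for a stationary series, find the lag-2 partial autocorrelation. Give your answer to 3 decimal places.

0.710

φ_{22} = (r_2 − r_1²) / (1 − r_1²)
r_1² = (0.47)² = 0.2209
Numerator = 0.774 − 0.2209 = 0.5531; denominator = 1 − 0.2209 = 0.7791
φ_{22} = 0.5531 / 0.7791 = 0.710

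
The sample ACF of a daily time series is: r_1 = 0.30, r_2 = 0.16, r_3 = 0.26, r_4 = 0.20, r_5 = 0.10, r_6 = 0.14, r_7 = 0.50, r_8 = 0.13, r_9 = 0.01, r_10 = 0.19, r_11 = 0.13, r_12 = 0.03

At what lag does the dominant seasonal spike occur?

7

The largest autocorrelation is r_7 = 0.50; the remaining lags stay at or below 0.30. The elevated value at lag 1 (0.30), dropping to 0.16 at lag 2, reflects decaying short-term dependence rather than seasonality.
The dominant spike at lag 7 indicates a seasonal period of 7.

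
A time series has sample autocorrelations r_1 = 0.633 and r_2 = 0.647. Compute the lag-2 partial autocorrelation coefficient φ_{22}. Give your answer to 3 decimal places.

0.411

φ_{22} = (r_2 − r_1²) / (1 − r_1²)
r_1² = (0.633)² = 0.400689
Numerator = 0.647 − 0.4007 = 0.2463; denominator = 1 − 0.4007 = 0.5993
φ_{22} = 0.2463 / 0.5993 = 0.411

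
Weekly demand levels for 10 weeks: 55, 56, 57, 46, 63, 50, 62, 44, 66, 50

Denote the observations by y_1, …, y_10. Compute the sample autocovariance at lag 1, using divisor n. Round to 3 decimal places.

Mean ȳ = (55 + 56 + 57 + 46 + 63 + 50 + 62 + 44 + 66 + 50)/10 = 54.9000
Σ_{t=1}^{9}(y_t−ȳ)(y_{t+1}−ȳ) = -415.6100
γ_1 = -415.6100 / 10 = -41.561

-41.561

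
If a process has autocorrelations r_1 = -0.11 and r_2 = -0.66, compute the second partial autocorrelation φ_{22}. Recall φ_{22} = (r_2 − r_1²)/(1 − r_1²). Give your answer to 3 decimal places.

φ_{22} = (r_2 − r_1²) / (1 − r_1²)
r_1² = (-0.11)² = 0.0121
Numerator = -0.66 − 0.0121 = -0.6721; denominator = 1 − 0.0121 = 0.9879
φ_{22} = -0.6721 / 0.9879 = -0.680

-0.680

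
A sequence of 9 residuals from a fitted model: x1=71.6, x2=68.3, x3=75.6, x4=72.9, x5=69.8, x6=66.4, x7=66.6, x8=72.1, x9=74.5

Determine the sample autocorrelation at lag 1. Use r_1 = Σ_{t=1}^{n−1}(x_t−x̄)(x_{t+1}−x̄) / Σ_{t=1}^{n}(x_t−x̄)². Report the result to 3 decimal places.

0.188

Mean x̄ = (71.6 + 68.3 + 75.6 + 72.9 + 69.8 + 66.4 + 66.6 + 72.1 + 74.5)/9 = 70.8667
Numerator Σ_{t=1}^{8}(x_t−x̄)(x_{t+1}−x̄) = 16.4656
Denominator Σ(x_t−x̄)² = 87.6800
r_1 = 16.4656 / 87.6800 = 0.188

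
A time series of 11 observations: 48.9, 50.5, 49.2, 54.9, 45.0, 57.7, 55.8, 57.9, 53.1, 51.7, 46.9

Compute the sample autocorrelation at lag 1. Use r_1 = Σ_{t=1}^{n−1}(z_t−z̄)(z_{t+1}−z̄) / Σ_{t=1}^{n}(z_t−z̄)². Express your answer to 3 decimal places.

-0.040

Mean z̄ = (48.9 + 50.5 + 49.2 + 54.9 + 45.0 + 57.7 + 55.8 + 57.9 + 53.1 + 51.7 + 46.9)/11 = 51.9636
Numerator Σ_{t=1}^{10}(z_t−z̄)(z_{t+1}−z̄) = -7.4177
Denominator Σ(z_t−z̄)² = 186.1455
r_1 = -7.4177 / 186.1455 = -0.040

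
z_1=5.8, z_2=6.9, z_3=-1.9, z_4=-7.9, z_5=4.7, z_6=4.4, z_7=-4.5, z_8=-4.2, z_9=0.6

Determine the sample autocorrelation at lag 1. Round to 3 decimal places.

Mean z̄ = (5.8 + 6.9 − 1.9 − 7.9 + 4.7 + 4.4 − 4.5 − 4.2 + 0.6)/9 = 0.4333
Numerator Σ_{t=1}^{8}(z_t−z̄)(z_{t+1}−z̄) = 22.9456
Denominator Σ(z_t−z̄)² = 225.2800
r_1 = 22.9456 / 225.2800 = 0.102

0.102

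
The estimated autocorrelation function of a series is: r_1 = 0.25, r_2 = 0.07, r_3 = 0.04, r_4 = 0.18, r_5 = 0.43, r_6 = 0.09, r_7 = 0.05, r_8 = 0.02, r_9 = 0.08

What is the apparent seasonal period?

The largest autocorrelation is r_5 = 0.43; the remaining lags stay at or below 0.25. The elevated value at lag 1 (0.25), dropping to 0.07 at lag 2, reflects decaying short-term dependence rather than seasonality.
The dominant spike at lag 5 indicates a seasonal period of 5.

5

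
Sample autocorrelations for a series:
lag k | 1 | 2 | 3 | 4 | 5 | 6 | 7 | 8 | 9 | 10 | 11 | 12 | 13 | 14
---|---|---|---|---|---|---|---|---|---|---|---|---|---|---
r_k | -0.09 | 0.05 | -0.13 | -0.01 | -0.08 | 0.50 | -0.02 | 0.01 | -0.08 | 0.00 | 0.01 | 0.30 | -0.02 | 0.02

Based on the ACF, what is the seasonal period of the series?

The largest autocorrelation is r_6 = 0.50, with a weaker echo at lag 12 (0.30); the remaining lags stay at or below 0.05.
The dominant spike at lag 6 indicates a seasonal period of 6.

6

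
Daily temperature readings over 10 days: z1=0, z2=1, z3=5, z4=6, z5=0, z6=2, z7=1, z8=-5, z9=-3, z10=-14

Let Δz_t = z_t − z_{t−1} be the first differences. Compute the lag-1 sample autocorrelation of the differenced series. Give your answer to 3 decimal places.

First differences Δz: 1, 4, 1, -6, 2, -1, -6, 2, -11
Mean of differences = -1.5556
Numerator Σ(Δz_t−Δz̄)(Δz_{t+1}−Δz̄) = -48.6420
Denominator Σ(Δz_t−Δz̄)² = 198.2222
r_1(Δz) = -48.6420 / 198.2222 = -0.245

-0.245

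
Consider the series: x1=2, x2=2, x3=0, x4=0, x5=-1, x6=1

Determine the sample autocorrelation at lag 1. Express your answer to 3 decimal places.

Mean x̄ = (2 + 2 + 0 + 0 − 1 + 1)/6 = 0.6667
Σ(x_t−x̄)(x_{t+1}−x̄) = (1.7778) + (-0.8889) + (0.4444) + (1.1111) + (-0.5556) = 1.8889
Denominator Σ(x_t−x̄)² = 7.3333
r_1 = 1.8889 / 7.3333 = 0.258

0.258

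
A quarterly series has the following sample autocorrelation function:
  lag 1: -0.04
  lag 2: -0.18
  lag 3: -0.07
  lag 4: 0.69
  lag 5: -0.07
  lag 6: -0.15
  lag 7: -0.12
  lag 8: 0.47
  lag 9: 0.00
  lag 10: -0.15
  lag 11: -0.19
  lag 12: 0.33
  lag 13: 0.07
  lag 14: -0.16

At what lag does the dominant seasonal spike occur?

The largest autocorrelation is r_4 = 0.69, with weaker echoes at lags 8 (0.47) and 12 (0.33); the remaining lags stay at or below 0.07.
The dominant spike at lag 4 indicates a seasonal period of 4.

4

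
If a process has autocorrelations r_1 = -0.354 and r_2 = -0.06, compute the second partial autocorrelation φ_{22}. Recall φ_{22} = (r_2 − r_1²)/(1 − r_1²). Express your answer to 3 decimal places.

φ_{22} = (r_2 − r_1²) / (1 − r_1²)
r_1² = (-0.354)² = 0.125316
Numerator = -0.06 − 0.1253 = -0.1853; denominator = 1 − 0.1253 = 0.8747
φ_{22} = -0.1853 / 0.8747 = -0.212

-0.212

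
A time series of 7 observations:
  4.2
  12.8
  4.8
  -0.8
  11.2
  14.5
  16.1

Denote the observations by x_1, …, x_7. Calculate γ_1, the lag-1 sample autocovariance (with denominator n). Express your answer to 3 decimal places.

Mean x̄ = (4.2 + 12.8 + 4.8 − 0.8 + 11.2 + 14.5 + 16.1)/7 = 8.9714
Deviations: -4.7714, 3.8286, -4.1714, -9.7714, 2.2286, 5.5286, 7.1286
Σ_{t=1}^{6}(x_t−x̄)(x_{t+1}−x̄) = 36.4778
γ_1 = 36.4778 / 7 = 5.211

5.211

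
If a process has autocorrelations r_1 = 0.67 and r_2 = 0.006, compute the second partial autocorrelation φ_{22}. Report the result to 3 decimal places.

φ_{22} = (r_2 − r_1²) / (1 − r_1²)
r_1² = (0.67)² = 0.4489
Numerator = 0.006 − 0.4489 = -0.4429; denominator = 1 − 0.4489 = 0.5511
φ_{22} = -0.4429 / 0.5511 = -0.804

-0.804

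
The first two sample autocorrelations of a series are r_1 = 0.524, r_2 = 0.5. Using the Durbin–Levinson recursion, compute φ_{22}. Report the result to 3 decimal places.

0.311

φ_{22} = (r_2 − r_1²) / (1 − r_1²)
r_1² = (0.524)² = 0.274576
Numerator = 0.5 − 0.2746 = 0.2254; denominator = 1 − 0.2746 = 0.7254
φ_{22} = 0.2254 / 0.7254 = 0.311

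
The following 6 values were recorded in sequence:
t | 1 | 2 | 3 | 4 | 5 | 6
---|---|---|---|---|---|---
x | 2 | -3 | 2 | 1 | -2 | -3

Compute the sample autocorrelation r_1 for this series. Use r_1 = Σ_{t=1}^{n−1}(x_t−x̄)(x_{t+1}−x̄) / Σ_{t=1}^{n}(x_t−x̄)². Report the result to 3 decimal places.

-0.246

Mean x̄ = (2 − 3 + 2 + 1 − 2 − 3)/6 = -0.5000
Deviations from mean: 2.5000, -2.5000, 2.5000, 1.5000, -1.5000, -2.5000
Σ(x_t−x̄)(x_{t+1}−x̄) = (-6.2500) + (-6.2500) + (3.7500) + (-2.2500) + (3.7500) = -7.2500
Denominator Σ(x_t−x̄)² = 29.5000
r_1 = -7.2500 / 29.5000 = -0.246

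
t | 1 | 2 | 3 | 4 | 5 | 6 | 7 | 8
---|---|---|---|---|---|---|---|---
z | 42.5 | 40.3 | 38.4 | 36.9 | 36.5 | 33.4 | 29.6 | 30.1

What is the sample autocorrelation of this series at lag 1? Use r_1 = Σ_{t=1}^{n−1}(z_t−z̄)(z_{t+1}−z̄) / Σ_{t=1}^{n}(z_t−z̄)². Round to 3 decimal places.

Mean z̄ = (42.5 + 40.3 + 38.4 + 36.9 + 36.5 + 33.4 + 29.6 + 30.1)/8 = 35.9625
Deviations from mean: 6.5375, 4.3375, 2.4375, 0.9375, 0.5375, -2.5625, -6.3625, -5.8625
Numerator Σ_{t=1}^{7}(z_t−z̄)(z_{t+1}−z̄) = 93.9448
Denominator Σ(z_t−z̄)² = 150.0788
r_1 = 93.9448 / 150.0788 = 0.626

0.626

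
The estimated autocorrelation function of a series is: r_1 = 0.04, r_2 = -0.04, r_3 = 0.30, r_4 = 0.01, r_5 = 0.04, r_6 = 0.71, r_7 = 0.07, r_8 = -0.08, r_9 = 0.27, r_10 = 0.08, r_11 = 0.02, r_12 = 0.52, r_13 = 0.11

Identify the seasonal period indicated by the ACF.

The largest autocorrelation is r_6 = 0.71, with a weaker echo at lag 12 (0.52); the remaining lags stay at or below 0.30.
The dominant spike at lag 6 indicates a seasonal period of 6.

6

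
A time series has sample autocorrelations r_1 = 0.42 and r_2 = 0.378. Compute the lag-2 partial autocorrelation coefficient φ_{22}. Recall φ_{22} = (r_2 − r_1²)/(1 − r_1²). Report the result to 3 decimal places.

φ_{22} = (r_2 − r_1²) / (1 − r_1²)
r_1² = (0.42)² = 0.1764
Numerator = 0.378 − 0.1764 = 0.2016; denominator = 1 − 0.1764 = 0.8236
φ_{22} = 0.2016 / 0.8236 = 0.245

0.245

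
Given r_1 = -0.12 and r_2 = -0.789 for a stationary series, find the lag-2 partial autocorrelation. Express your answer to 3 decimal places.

φ_{22} = (r_2 − r_1²) / (1 − r_1²)
r_1² = (-0.12)² = 0.0144
Numerator = -0.789 − 0.0144 = -0.8034; denominator = 1 − 0.0144 = 0.9856
φ_{22} = -0.8034 / 0.9856 = -0.815

-0.815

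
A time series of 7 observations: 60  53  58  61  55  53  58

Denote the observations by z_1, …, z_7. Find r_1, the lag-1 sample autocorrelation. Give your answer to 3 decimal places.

Mean z̄ = (60 + 53 + 58 + 61 + 55 + 53 + 58)/7 = 56.8571
Deviations from mean: 3.1429, -3.8571, 1.1429, 4.1429, -1.8571, -3.8571, 1.1429
Σ(z_t−z̄)(z_{t+1}−z̄) = (-12.1224) + (-4.4082) + (4.7347) + (-7.6939) + (7.1633) + (-4.4082) = -16.7347
Denominator Σ(z_t−z̄)² = 62.8571
r_1 = -16.7347 / 62.8571 = -0.266

-0.266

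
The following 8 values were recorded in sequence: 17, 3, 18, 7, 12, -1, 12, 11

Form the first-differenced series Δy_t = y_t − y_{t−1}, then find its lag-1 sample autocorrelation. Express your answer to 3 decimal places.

-0.744

First differences Δy: -14, 15, -11, 5, -13, 13, -1
Mean of differences = -0.8571
Numerator Σ(Δy_t−Δȳ)(Δy_{t+1}−Δȳ) = -670.0204
Denominator Σ(Δy_t−Δȳ)² = 900.8571
r_1(Δy) = -670.0204 / 900.8571 = -0.744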